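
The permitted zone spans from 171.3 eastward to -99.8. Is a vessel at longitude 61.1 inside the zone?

Band width going east from +171.3° to -99.8°: ((-99.8 − 171.3) mod 360) = 88.9°.
Offset of +61.1° east of the west edge: ((61.1 − 171.3) mod 360) = 249.8°.
249.8° > 88.9° ⇒ outside.

No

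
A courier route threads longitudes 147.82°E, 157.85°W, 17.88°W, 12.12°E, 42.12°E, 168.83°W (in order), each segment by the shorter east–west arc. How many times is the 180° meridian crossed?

Leg 1: +147.82° → -157.85°, shortest Δλ = 54.33° (east) — crosses 180°.
Leg 2: -157.85° → -17.88°, shortest Δλ = 139.97° (east) — does not cross 180°.
Leg 3: -17.88° → +12.12°, shortest Δλ = 30.0° (east) — does not cross 180°.
Leg 4: +12.12° → +42.12°, shortest Δλ = 30.0° (east) — does not cross 180°.
Leg 5: +42.12° → -168.83°, shortest Δλ = 149.05° (east) — crosses 180°.
Total crossings: 2.

2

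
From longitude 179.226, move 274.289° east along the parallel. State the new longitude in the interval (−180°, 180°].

Start at +179.226°; shift +274.289° → +453.515°.
+453.515° lies outside (−180°, 180°]; subtract 360° → +93.515°.

+93.515°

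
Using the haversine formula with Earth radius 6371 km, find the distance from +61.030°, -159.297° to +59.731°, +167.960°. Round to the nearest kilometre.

Δλ = 167.960 − -159.297 = 327.257°; wrapped into (−180°, 180°]: -32.743°.
Δφ = 59.731 − 61.030 = -1.299°.
a = sin²(Δφ/2) + cos φ₁ · cos φ₂ · sin²(Δλ/2) = 0.019525.
c = 2·atan2(√a, √(1−a)) = 0.28038 rad → d = 6371·c ≈ 1786.31 km.

1786 km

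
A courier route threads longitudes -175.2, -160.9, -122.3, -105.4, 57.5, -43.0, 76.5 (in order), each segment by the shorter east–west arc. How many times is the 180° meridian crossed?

Leg 1: -175.2° → -160.9°, shortest Δλ = 14.3° (east) — does not cross 180°.
Leg 2: -160.9° → -122.3°, shortest Δλ = 38.6° (east) — does not cross 180°.
Leg 3: -122.3° → -105.4°, shortest Δλ = 16.9° (east) — does not cross 180°.
Leg 4: -105.4° → +57.5°, shortest Δλ = 162.9° (east) — does not cross 180°.
Leg 5: +57.5° → -43.0°, shortest Δλ = -100.5° (west) — does not cross 180°.
Leg 6: -43.0° → +76.5°, shortest Δλ = 119.5° (east) — does not cross 180°.
Total crossings: 0.

0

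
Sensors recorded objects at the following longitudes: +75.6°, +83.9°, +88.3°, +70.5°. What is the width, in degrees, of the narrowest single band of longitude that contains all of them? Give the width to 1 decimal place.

Sort the longitudes: +70.5°, +75.6°, +83.9°, +88.3°.
Eastward gaps between consecutive values (wrapping around): 5.1°, 8.3°, 4.4°, 342.2°.
Largest gap = 342.2° ⇒ minimal covering band is its complement: 360° − 342.2° = 17.8°.
Band runs from +70.5° eastward to +88.3°.

17.8°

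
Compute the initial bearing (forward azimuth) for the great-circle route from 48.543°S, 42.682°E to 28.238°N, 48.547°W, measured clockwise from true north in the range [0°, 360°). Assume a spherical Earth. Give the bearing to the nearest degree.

289°

Δλ = -48.547 − 42.682 = -91.229°.
θ = atan2( sin Δλ · cos φ₂ , cos φ₁ · sin φ₂ − sin φ₁ · cos φ₂ · cos Δλ )
  = atan2(-0.88079, 0.29908) = -71.245° → normalised to [0°, 360°): 288.755°.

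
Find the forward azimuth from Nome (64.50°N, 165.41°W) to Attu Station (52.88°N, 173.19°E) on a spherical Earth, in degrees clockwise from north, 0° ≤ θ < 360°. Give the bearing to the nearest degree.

Δλ = 173.19 − -165.41 = 338.60°; wrapped into (−180°, 180°]: -21.40°.
θ = atan2( sin Δλ · cos φ₂ , cos φ₁ · sin φ₂ − sin φ₁ · cos φ₂ · cos Δλ )
  = atan2(-0.22020, -0.16387) = -126.656° → normalised to [0°, 360°): 233.344°.

233°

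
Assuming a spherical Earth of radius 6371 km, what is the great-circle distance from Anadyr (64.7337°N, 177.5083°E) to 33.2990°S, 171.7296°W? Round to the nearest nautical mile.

5908 nmi

Δλ = -171.7296 − 177.5083 = -349.2379°; wrapped into (−180°, 180°]: 10.7621°.
Δφ = -33.2990 − 64.7337 = -98.0327°.
a = sin²(Δφ/2) + cos φ₁ · cos φ₂ · sin²(Δλ/2) = 0.573007.
c = 2·atan2(√a, √(1−a)) = 1.71733 rad → d = 6371·c ≈ 10941.13 km ≈ 5907.74 nmi.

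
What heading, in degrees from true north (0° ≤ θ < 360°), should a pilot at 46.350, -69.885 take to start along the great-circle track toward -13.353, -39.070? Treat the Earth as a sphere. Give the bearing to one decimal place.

Δλ = -39.070 − -69.885 = 30.815°.
θ = atan2( sin Δλ · cos φ₂ , cos φ₁ · sin φ₂ − sin φ₁ · cos φ₂ · cos Δλ )
  = atan2(0.49842, -0.76403) = 146.882° → normalised to [0°, 360°): 146.882°.

146.9°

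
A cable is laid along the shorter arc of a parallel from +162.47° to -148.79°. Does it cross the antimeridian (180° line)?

Yes

Naïve |-148.79 − 162.47| = 311.26° > 180°, so the shorter arc goes the other way round — across 180°.
Signed shortest Δλ = ((-148.79 − 162.47 + 180) mod 360) − 180 = 48.74°.
Going east by 48.74° from +162.47° passes through 180° before reaching -148.79°.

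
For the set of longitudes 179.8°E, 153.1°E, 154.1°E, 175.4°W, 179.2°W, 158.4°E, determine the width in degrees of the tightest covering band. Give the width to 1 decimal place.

Sort the longitudes: -179.2°, -175.4°, +153.1°, +154.1°, +158.4°, +179.8°.
Eastward gaps between consecutive values (wrapping around): 3.8°, 328.5°, 1.0°, 4.3°, 21.4°, 1.0°.
Largest gap = 328.5° ⇒ minimal covering band is its complement: 360° − 328.5° = 31.5°.
Band runs from +153.1° eastward to -175.4°, crossing the antimeridian.

31.5°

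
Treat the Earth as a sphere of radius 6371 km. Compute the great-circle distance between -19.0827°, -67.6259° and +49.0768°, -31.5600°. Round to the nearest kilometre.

8375 km

Δλ = -31.5600 − -67.6259 = 36.0659°.
Δφ = 49.0768 − -19.0827 = 68.1595°.
a = sin²(Δφ/2) + cos φ₁ · cos φ₂ · sin²(Δλ/2) = 0.373311.
c = 2·atan2(√a, √(1−a)) = 1.31463 rad → d = 6371·c ≈ 8375.49 km.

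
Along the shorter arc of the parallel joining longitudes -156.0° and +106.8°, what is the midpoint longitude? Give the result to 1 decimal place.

Signed shortest Δλ from -156.0° to +106.8° is -97.2°.
Midpoint longitude = -156.0° + (-97.2°)/2 = -156.0° − 48.6° = -204.6°.
Normalise into (−180°, 180°]: +155.4°.
(The naïve average (-156.0 + +106.8)/2 = -24.6° is on the wrong side of the globe.)

+155.4°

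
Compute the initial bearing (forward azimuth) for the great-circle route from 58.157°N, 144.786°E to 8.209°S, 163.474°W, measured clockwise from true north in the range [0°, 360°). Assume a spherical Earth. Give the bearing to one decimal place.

127.5°

Δλ = -163.474 − 144.786 = -308.260°; wrapped into (−180°, 180°]: 51.740°.
θ = atan2( sin Δλ · cos φ₂ , cos φ₁ · sin φ₂ − sin φ₁ · cos φ₂ · cos Δλ )
  = atan2(0.77716, -0.59598) = 127.483° → normalised to [0°, 360°): 127.483°.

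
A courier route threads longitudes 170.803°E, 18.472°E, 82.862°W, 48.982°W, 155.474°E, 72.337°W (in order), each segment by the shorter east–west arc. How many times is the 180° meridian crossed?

2

Leg 1: +170.803° → +18.472°, shortest Δλ = -152.331° (west) — does not cross 180°.
Leg 2: +18.472° → -82.862°, shortest Δλ = -101.334° (west) — does not cross 180°.
Leg 3: -82.862° → -48.982°, shortest Δλ = 33.88° (east) — does not cross 180°.
Leg 4: -48.982° → +155.474°, shortest Δλ = -155.544° (west) — crosses 180°.
Leg 5: +155.474° → -72.337°, shortest Δλ = 132.189° (east) — crosses 180°.
Total crossings: 2.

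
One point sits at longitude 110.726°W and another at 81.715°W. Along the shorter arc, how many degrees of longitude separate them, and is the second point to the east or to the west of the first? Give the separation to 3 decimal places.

29.011° east

Raw difference: -81.715 − -110.726 = 29.011°.
Normalise into (−180°, 180°]: 29.011° stays 29.011°.
Positive ⇒ the second point lies to the east; separation 29.011°.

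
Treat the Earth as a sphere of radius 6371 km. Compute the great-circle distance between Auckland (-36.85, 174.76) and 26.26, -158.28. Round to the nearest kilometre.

Δλ = -158.28 − 174.76 = -333.04°; wrapped into (−180°, 180°]: 26.96°.
Δφ = 26.26 − -36.85 = 63.11°.
a = sin²(Δφ/2) + cos φ₁ · cos φ₂ · sin²(Δλ/2) = 0.312855.
c = 2·atan2(√a, √(1−a)) = 1.18717 rad → d = 6371·c ≈ 7563.43 km.

7563 km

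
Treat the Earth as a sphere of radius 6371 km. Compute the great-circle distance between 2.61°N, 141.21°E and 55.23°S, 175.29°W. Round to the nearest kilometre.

7553 km

Δλ = -175.29 − 141.21 = -316.50°; wrapped into (−180°, 180°]: 43.50°.
Δφ = -55.23 − 2.61 = -57.84°.
a = sin²(Δφ/2) + cos φ₁ · cos φ₂ · sin²(Δλ/2) = 0.312083.
c = 2·atan2(√a, √(1−a)) = 1.18550 rad → d = 6371·c ≈ 7552.82 km.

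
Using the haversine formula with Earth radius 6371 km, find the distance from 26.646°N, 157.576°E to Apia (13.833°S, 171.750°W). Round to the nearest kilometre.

5589 km

Δλ = -171.750 − 157.576 = -329.326°; wrapped into (−180°, 180°]: 30.674°.
Δφ = -13.833 − 26.646 = -40.479°.
a = sin²(Δφ/2) + cos φ₁ · cos φ₂ · sin²(Δλ/2) = 0.180393.
c = 2·atan2(√a, √(1−a)) = 0.87732 rad → d = 6371·c ≈ 5589.40 km.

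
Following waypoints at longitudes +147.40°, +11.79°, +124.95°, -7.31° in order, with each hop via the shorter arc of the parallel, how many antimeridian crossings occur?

Leg 1: +147.40° → +11.79°, shortest Δλ = -135.61° (west) — does not cross 180°.
Leg 2: +11.79° → +124.95°, shortest Δλ = 113.16° (east) — does not cross 180°.
Leg 3: +124.95° → -7.31°, shortest Δλ = -132.26° (west) — does not cross 180°.
Total crossings: 0.

0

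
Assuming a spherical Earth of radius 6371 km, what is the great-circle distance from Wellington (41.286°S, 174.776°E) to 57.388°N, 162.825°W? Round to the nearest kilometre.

Δλ = -162.825 − 174.776 = -337.601°; wrapped into (−180°, 180°]: 22.399°.
Δφ = 57.388 − -41.286 = 98.674°.
a = sin²(Δφ/2) + cos φ₁ · cos φ₂ · sin²(Δλ/2) = 0.590683.
c = 2·atan2(√a, √(1−a)) = 1.75317 rad → d = 6371·c ≈ 11169.46 km.

11169 km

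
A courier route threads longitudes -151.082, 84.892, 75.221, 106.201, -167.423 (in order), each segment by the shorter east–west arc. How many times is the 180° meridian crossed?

2

Leg 1: -151.082° → +84.892°, shortest Δλ = -124.026° (west) — crosses 180°.
Leg 2: +84.892° → +75.221°, shortest Δλ = -9.671° (west) — does not cross 180°.
Leg 3: +75.221° → +106.201°, shortest Δλ = 30.98° (east) — does not cross 180°.
Leg 4: +106.201° → -167.423°, shortest Δλ = 86.376° (east) — crosses 180°.
Total crossings: 2.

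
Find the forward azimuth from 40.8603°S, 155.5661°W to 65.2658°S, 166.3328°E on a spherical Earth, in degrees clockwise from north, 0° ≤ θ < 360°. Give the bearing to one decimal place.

208.7°

Δλ = 166.3328 − -155.5661 = 321.8989°; wrapped into (−180°, 180°]: -38.1011°.
θ = atan2( sin Δλ · cos φ₂ , cos φ₁ · sin φ₂ − sin φ₁ · cos φ₂ · cos Δλ )
  = atan2(-0.25818, -0.47152) = -151.297° → normalised to [0°, 360°): 208.703°.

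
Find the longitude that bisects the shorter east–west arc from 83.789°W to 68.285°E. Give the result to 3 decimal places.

Signed shortest Δλ from -83.789° to +68.285° is +152.074°.
Midpoint longitude = -83.789° + (+152.074°)/2 = -83.789° + 76.037° = -7.752°.

7.752°W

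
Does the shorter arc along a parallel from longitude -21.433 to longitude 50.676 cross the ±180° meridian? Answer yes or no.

Signed shortest Δλ = ((50.676 − -21.433 + 180) mod 360) − 180 = 72.109°.
Going east by 72.109° from -21.433° reaches +50.676° without touching 180°.

No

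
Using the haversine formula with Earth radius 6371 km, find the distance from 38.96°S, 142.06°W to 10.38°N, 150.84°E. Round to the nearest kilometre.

8826 km

Δλ = 150.84 − -142.06 = 292.90°; wrapped into (−180°, 180°]: -67.10°.
Δφ = 10.38 − -38.96 = 49.34°.
a = sin²(Δφ/2) + cos φ₁ · cos φ₂ · sin²(Δλ/2) = 0.407833.
c = 2·atan2(√a, √(1−a)) = 1.38540 rad → d = 6371·c ≈ 8826.39 km.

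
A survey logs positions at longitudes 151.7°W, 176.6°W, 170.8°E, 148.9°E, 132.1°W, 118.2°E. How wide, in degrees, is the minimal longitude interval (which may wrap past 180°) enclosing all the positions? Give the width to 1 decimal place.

Sort the longitudes: -176.6°, -151.7°, -132.1°, +118.2°, +148.9°, +170.8°.
Eastward gaps between consecutive values (wrapping around): 24.9°, 19.6°, 250.3°, 30.7°, 21.9°, 12.6°.
Largest gap = 250.3° ⇒ minimal covering band is its complement: 360° − 250.3° = 109.7°.
Band runs from +118.2° eastward to -132.1°, crossing the antimeridian.

109.7°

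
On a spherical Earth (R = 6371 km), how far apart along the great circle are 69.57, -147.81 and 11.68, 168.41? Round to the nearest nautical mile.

3850 nmi

Δλ = 168.41 − -147.81 = 316.22°; wrapped into (−180°, 180°]: -43.78°.
Δφ = 11.68 − 69.57 = -57.89°.
a = sin²(Δφ/2) + cos φ₁ · cos φ₂ · sin²(Δλ/2) = 0.281742.
c = 2·atan2(√a, √(1−a)) = 1.11907 rad → d = 6371·c ≈ 7129.61 km ≈ 3849.68 nmi.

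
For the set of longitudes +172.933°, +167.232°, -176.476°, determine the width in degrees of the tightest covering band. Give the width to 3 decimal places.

Sort the longitudes: -176.476°, +167.232°, +172.933°.
Eastward gaps between consecutive values (wrapping around): 343.708°, 5.701°, 10.591°.
Largest gap = 343.708° ⇒ minimal covering band is its complement: 360° − 343.708° = 16.292°.
Band runs from +167.232° eastward to -176.476°, crossing the antimeridian.

16.292°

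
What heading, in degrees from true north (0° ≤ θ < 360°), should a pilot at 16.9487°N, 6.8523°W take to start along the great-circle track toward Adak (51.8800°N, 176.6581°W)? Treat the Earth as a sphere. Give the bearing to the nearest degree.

353°

Δλ = -176.6581 − -6.8523 = -169.8058°.
θ = atan2( sin Δλ · cos φ₂ , cos φ₁ · sin φ₂ − sin φ₁ · cos φ₂ · cos Δλ )
  = atan2(-0.10925, 0.92966) = -6.703° → normalised to [0°, 360°): 353.297°.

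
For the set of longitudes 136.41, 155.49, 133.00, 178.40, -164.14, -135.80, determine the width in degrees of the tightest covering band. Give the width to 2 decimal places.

91.20°

Sort the longitudes: -164.14°, -135.80°, +133.00°, +136.41°, +155.49°, +178.40°.
Eastward gaps between consecutive values (wrapping around): 28.34°, 268.80°, 3.41°, 19.08°, 22.91°, 17.46°.
Largest gap = 268.80° ⇒ minimal covering band is its complement: 360° − 268.80° = 91.20°.
Band runs from +133.00° eastward to -135.80°, crossing the antimeridian.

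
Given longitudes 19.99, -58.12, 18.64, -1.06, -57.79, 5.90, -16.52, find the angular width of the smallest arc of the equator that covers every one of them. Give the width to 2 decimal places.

78.11°

Sort the longitudes: -58.12°, -57.79°, -16.52°, -1.06°, +5.90°, +18.64°, +19.99°.
Eastward gaps between consecutive values (wrapping around): 0.33°, 41.27°, 15.46°, 6.96°, 12.74°, 1.35°, 281.89°.
Largest gap = 281.89° ⇒ minimal covering band is its complement: 360° − 281.89° = 78.11°.
Band runs from -58.12° eastward to +19.99°.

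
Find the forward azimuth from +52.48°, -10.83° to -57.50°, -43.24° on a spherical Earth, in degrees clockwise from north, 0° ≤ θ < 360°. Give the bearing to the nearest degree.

Δλ = -43.24 − -10.83 = -32.41°.
θ = atan2( sin Δλ · cos φ₂ , cos φ₁ · sin φ₂ − sin φ₁ · cos φ₂ · cos Δλ )
  = atan2(-0.28798, -0.87343) = -161.752° → normalised to [0°, 360°): 198.248°.

198°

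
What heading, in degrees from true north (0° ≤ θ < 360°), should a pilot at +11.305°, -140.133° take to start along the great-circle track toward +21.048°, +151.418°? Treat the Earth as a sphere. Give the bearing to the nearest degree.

288°

Δλ = 151.418 − -140.133 = 291.551°; wrapped into (−180°, 180°]: -68.449°.
θ = atan2( sin Δλ · cos φ₂ , cos φ₁ · sin φ₂ − sin φ₁ · cos φ₂ · cos Δλ )
  = atan2(-0.86804, 0.28498) = -71.825° → normalised to [0°, 360°): 288.175°.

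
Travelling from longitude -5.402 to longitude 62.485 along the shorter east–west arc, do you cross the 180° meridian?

No

Signed shortest Δλ = ((62.485 − -5.402 + 180) mod 360) − 180 = 67.887°.
Going east by 67.887° from -5.402° reaches +62.485° without touching 180°.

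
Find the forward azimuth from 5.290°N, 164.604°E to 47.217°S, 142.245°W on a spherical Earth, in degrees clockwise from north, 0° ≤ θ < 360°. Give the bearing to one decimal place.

Δλ = -142.245 − 164.604 = -306.849°; wrapped into (−180°, 180°]: 53.151°.
θ = atan2( sin Δλ · cos φ₂ , cos φ₁ · sin φ₂ − sin φ₁ · cos φ₂ · cos Δλ )
  = atan2(0.54353, -0.76836) = 144.725° → normalised to [0°, 360°): 144.725°.

144.7°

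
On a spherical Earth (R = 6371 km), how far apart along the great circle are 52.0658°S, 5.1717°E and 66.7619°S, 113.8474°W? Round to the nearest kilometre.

5851 km

Δλ = -113.8474 − 5.1717 = -119.0191°.
Δφ = -66.7619 − -52.0658 = -14.6961°.
a = sin²(Δφ/2) + cos φ₁ · cos φ₂ · sin²(Δλ/2) = 0.196466.
c = 2·atan2(√a, √(1−a)) = 0.91843 rad → d = 6371·c ≈ 5851.32 km.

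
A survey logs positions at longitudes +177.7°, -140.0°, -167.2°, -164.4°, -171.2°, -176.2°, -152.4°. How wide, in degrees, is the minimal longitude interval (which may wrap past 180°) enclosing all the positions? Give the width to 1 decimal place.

Sort the longitudes: -176.2°, -171.2°, -167.2°, -164.4°, -152.4°, -140.0°, +177.7°.
Eastward gaps between consecutive values (wrapping around): 5.0°, 4.0°, 2.8°, 12.0°, 12.4°, 317.7°, 6.1°.
Largest gap = 317.7° ⇒ minimal covering band is its complement: 360° − 317.7° = 42.3°.
Band runs from +177.7° eastward to -140.0°, crossing the antimeridian.

42.3°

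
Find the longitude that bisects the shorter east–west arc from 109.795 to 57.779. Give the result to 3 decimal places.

Signed shortest Δλ from +109.795° to +57.779° is -52.016°.
Midpoint longitude = +109.795° + (-52.016°)/2 = +109.795° − 26.008° = +83.787°.

+83.787°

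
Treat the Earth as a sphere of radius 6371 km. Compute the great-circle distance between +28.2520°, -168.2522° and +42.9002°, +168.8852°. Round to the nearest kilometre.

Δλ = 168.8852 − -168.2522 = 337.1374°; wrapped into (−180°, 180°]: -22.8626°.
Δφ = 42.9002 − 28.2520 = 14.6482°.
a = sin²(Δφ/2) + cos φ₁ · cos φ₂ · sin²(Δλ/2) = 0.041598.
c = 2·atan2(√a, √(1−a)) = 0.41080 rad → d = 6371·c ≈ 2617.18 km.

2617 km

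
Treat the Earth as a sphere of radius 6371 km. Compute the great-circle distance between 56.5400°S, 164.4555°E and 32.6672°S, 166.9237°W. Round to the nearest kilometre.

3440 km

Δλ = -166.9237 − 164.4555 = -331.3792°; wrapped into (−180°, 180°]: 28.6208°.
Δφ = -32.6672 − -56.5400 = 23.8728°.
a = sin²(Δφ/2) + cos φ₁ · cos φ₂ · sin²(Δλ/2) = 0.071134.
c = 2·atan2(√a, √(1−a)) = 0.53995 rad → d = 6371·c ≈ 3440.05 km.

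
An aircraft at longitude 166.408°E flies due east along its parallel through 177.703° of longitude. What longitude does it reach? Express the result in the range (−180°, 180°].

Start at +166.408°; shift +177.703° → +344.111°.
+344.111° lies outside (−180°, 180°]; subtract 360° → -15.889°.

15.889°W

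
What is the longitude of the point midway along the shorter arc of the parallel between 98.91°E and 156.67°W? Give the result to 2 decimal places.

Signed shortest Δλ from +98.91° to -156.67° is +104.42°.
Midpoint longitude = +98.91° + (+104.42°)/2 = +98.91° + 52.21° = +151.12°.
(The naïve average (+98.91 + -156.67)/2 = -28.88° is on the wrong side of the globe.)

151.12°E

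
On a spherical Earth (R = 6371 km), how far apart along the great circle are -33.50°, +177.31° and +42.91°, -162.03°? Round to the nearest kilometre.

8753 km

Δλ = -162.03 − 177.31 = -339.34°; wrapped into (−180°, 180°]: 20.66°.
Δφ = 42.91 − -33.50 = 76.41°.
a = sin²(Δφ/2) + cos φ₁ · cos φ₂ · sin²(Δλ/2) = 0.402153.
c = 2·atan2(√a, √(1−a)) = 1.37383 rad → d = 6371·c ≈ 8752.67 km.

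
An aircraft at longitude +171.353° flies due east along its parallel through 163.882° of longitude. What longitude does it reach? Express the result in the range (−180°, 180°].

Start at +171.353°; shift +163.882° → +335.235°.
+335.235° lies outside (−180°, 180°]; subtract 360° → -24.765°.

-24.765°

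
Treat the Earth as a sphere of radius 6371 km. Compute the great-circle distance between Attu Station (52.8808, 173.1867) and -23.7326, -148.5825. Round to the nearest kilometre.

Δλ = -148.5825 − 173.1867 = -321.7692°; wrapped into (−180°, 180°]: 38.2308°.
Δφ = -23.7326 − 52.8808 = -76.6134°.
a = sin²(Δφ/2) + cos φ₁ · cos φ₂ · sin²(Δλ/2) = 0.443482.
c = 2·atan2(√a, √(1−a)) = 1.45752 rad → d = 6371·c ≈ 9285.85 km.

9286 km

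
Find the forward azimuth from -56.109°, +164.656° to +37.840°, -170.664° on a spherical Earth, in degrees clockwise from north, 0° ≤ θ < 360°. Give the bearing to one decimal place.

19.4°

Δλ = -170.664 − 164.656 = -335.320°; wrapped into (−180°, 180°]: 24.680°.
θ = atan2( sin Δλ · cos φ₂ , cos φ₁ · sin φ₂ − sin φ₁ · cos φ₂ · cos Δλ )
  = atan2(0.32975, 0.93774) = 19.374° → normalised to [0°, 360°): 19.374°.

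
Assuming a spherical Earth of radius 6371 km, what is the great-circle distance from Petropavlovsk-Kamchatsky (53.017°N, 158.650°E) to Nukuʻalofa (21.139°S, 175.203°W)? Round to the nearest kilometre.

Δλ = -175.203 − 158.650 = -333.853°; wrapped into (−180°, 180°]: 26.147°.
Δφ = -21.139 − 53.017 = -74.156°.
a = sin²(Δφ/2) + cos φ₁ · cos φ₂ · sin²(Δλ/2) = 0.392200.
c = 2·atan2(√a, √(1−a)) = 1.35349 rad → d = 6371·c ≈ 8623.09 km.

8623 km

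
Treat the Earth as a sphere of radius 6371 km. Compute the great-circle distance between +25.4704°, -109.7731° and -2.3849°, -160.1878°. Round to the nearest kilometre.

6245 km

Δλ = -160.1878 − -109.7731 = -50.4147°.
Δφ = -2.3849 − 25.4704 = -27.8553°.
a = sin²(Δφ/2) + cos φ₁ · cos φ₂ · sin²(Δλ/2) = 0.221550.
c = 2·atan2(√a, √(1−a)) = 0.98015 rad → d = 6371·c ≈ 6244.53 km.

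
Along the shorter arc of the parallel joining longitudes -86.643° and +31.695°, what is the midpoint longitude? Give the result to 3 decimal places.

-27.474°

Signed shortest Δλ from -86.643° to +31.695° is +118.338°.
Midpoint longitude = -86.643° + (+118.338°)/2 = -86.643° + 59.169° = -27.474°.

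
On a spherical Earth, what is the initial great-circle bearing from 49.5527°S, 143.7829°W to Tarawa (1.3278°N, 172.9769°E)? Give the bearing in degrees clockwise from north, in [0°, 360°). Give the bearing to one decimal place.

309.7°

Δλ = 172.9769 − -143.7829 = 316.7598°; wrapped into (−180°, 180°]: -43.2402°.
θ = atan2( sin Δλ · cos φ₂ , cos φ₁ · sin φ₂ − sin φ₁ · cos φ₂ · cos Δλ )
  = atan2(-0.68487, 0.56927) = -50.267° → normalised to [0°, 360°): 309.733°.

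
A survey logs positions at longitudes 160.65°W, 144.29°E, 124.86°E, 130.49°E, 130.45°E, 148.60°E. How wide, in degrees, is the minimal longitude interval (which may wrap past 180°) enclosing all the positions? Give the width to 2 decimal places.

Sort the longitudes: -160.65°, +124.86°, +130.45°, +130.49°, +144.29°, +148.60°.
Eastward gaps between consecutive values (wrapping around): 285.51°, 5.59°, 0.04°, 13.80°, 4.31°, 50.75°.
Largest gap = 285.51° ⇒ minimal covering band is its complement: 360° − 285.51° = 74.49°.
Band runs from +124.86° eastward to -160.65°, crossing the antimeridian.

74.49°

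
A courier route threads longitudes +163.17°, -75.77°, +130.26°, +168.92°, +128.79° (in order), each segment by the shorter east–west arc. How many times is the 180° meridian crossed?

2

Leg 1: +163.17° → -75.77°, shortest Δλ = 121.06° (east) — crosses 180°.
Leg 2: -75.77° → +130.26°, shortest Δλ = -153.97° (west) — crosses 180°.
Leg 3: +130.26° → +168.92°, shortest Δλ = 38.66° (east) — does not cross 180°.
Leg 4: +168.92° → +128.79°, shortest Δλ = -40.13° (west) — does not cross 180°.
Total crossings: 2.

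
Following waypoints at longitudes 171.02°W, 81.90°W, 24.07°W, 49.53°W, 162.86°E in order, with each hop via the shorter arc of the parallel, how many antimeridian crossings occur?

1

Leg 1: -171.02° → -81.90°, shortest Δλ = 89.12° (east) — does not cross 180°.
Leg 2: -81.90° → -24.07°, shortest Δλ = 57.83° (east) — does not cross 180°.
Leg 3: -24.07° → -49.53°, shortest Δλ = -25.46° (west) — does not cross 180°.
Leg 4: -49.53° → +162.86°, shortest Δλ = -147.61° (west) — crosses 180°.
Total crossings: 1.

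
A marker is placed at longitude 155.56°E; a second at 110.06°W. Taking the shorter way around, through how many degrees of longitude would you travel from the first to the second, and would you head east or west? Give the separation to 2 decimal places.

94.38° east

Raw difference: -110.06 − 155.56 = -265.62°.
Normalise into (−180°, 180°]: -265.62° + 360° = 94.38°.
Positive ⇒ the second point lies to the east; separation 94.38°.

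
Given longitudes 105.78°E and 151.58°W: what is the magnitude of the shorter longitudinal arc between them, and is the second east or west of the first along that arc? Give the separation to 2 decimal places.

Raw difference: -151.58 − 105.78 = -257.36°.
Normalise into (−180°, 180°]: -257.36° + 360° = 102.64°.
Positive ⇒ the second point lies to the east; separation 102.64°.

102.64° east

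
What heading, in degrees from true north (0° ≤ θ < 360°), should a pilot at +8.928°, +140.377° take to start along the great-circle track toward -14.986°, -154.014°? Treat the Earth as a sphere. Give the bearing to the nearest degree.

Δλ = -154.014 − 140.377 = -294.391°; wrapped into (−180°, 180°]: 65.609°.
θ = atan2( sin Δλ · cos φ₂ , cos φ₁ · sin φ₂ − sin φ₁ · cos φ₂ · cos Δλ )
  = atan2(0.87977, -0.31736) = 109.836° → normalised to [0°, 360°): 109.836°.

110°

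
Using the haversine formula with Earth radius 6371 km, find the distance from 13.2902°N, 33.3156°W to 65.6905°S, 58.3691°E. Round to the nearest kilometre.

11429 km

Δλ = 58.3691 − -33.3156 = 91.6847°.
Δφ = -65.6905 − 13.2902 = -78.9807°.
a = sin²(Δφ/2) + cos φ₁ · cos φ₂ · sin²(Δλ/2) = 0.610640.
c = 2·atan2(√a, √(1−a)) = 1.79392 rad → d = 6371·c ≈ 11429.08 km.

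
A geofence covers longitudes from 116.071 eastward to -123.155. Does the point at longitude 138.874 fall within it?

Band width going east from +116.071° to -123.155°: ((-123.155 − 116.071) mod 360) = 120.774°.
Offset of +138.874° east of the west edge: ((138.874 − 116.071) mod 360) = 22.803°.
22.803° ≤ 120.774° ⇒ inside.

Yes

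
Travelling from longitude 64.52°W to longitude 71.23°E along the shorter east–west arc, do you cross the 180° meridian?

No

Signed shortest Δλ = ((71.23 − -64.52 + 180) mod 360) − 180 = 135.75°.
Going east by 135.75° from -64.52° reaches +71.23° without touching 180°.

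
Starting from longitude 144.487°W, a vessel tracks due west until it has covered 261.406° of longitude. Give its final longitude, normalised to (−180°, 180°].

Start at -144.487°; shift −261.406° → -405.893°.
-405.893° lies outside (−180°, 180°]; add 360° → -45.893°.

45.893°W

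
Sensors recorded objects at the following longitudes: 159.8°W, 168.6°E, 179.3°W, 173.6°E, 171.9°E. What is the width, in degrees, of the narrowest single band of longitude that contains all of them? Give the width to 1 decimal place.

31.6°

Sort the longitudes: -179.3°, -159.8°, +168.6°, +171.9°, +173.6°.
Eastward gaps between consecutive values (wrapping around): 19.5°, 328.4°, 3.3°, 1.7°, 7.1°.
Largest gap = 328.4° ⇒ minimal covering band is its complement: 360° − 328.4° = 31.6°.
Band runs from +168.6° eastward to -159.8°, crossing the antimeridian.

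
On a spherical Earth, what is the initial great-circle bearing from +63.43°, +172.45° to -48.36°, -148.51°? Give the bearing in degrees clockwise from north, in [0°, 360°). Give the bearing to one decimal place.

152.3°

Δλ = -148.51 − 172.45 = -320.96°; wrapped into (−180°, 180°]: 39.04°.
θ = atan2( sin Δλ · cos φ₂ , cos φ₁ · sin φ₂ − sin φ₁ · cos φ₂ · cos Δλ )
  = atan2(0.41851, -0.79585) = 152.262° → normalised to [0°, 360°): 152.262°.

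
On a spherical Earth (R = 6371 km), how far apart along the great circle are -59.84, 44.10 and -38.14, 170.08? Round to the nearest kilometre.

Δλ = 170.08 − 44.10 = 125.98°.
Δφ = -38.14 − -59.84 = 21.70°.
a = sin²(Δφ/2) + cos φ₁ · cos φ₂ · sin²(Δλ/2) = 0.349087.
c = 2·atan2(√a, √(1−a)) = 1.26419 rad → d = 6371·c ≈ 8054.14 km.

8054 km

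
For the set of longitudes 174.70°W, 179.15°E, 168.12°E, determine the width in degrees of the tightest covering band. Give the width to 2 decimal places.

Sort the longitudes: -174.70°, +168.12°, +179.15°.
Eastward gaps between consecutive values (wrapping around): 342.82°, 11.03°, 6.15°.
Largest gap = 342.82° ⇒ minimal covering band is its complement: 360° − 342.82° = 17.18°.
Band runs from +168.12° eastward to -174.70°, crossing the antimeridian.

17.18°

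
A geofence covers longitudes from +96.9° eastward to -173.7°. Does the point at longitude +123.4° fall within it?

Yes

Band width going east from +96.9° to -173.7°: ((-173.7 − 96.9) mod 360) = 89.4°.
Offset of +123.4° east of the west edge: ((123.4 − 96.9) mod 360) = 26.5°.
26.5° ≤ 89.4° ⇒ inside.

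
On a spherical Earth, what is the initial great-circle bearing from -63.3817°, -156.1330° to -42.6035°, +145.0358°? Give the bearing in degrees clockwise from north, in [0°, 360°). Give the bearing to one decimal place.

Δλ = 145.0358 − -156.1330 = 301.1688°; wrapped into (−180°, 180°]: -58.8312°.
θ = atan2( sin Δλ · cos φ₂ , cos φ₁ · sin φ₂ − sin φ₁ · cos φ₂ · cos Δλ )
  = atan2(-0.62980, 0.03729) = -86.612° → normalised to [0°, 360°): 273.388°.

273.4°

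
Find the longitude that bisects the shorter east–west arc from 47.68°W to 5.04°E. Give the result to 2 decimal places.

21.32°W

Signed shortest Δλ from -47.68° to +5.04° is +52.72°.
Midpoint longitude = -47.68° + (+52.72°)/2 = -47.68° + 26.36° = -21.32°.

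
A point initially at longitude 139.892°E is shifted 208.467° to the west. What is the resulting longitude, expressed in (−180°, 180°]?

68.575°W

Start at +139.892°; shift −208.467° → -68.575°.
-68.575° already lies in (−180°, 180°].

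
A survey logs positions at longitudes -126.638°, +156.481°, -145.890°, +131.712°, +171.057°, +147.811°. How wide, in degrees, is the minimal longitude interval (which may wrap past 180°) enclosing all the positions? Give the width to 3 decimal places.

101.650°

Sort the longitudes: -145.890°, -126.638°, +131.712°, +147.811°, +156.481°, +171.057°.
Eastward gaps between consecutive values (wrapping around): 19.252°, 258.350°, 16.099°, 8.670°, 14.576°, 43.053°.
Largest gap = 258.350° ⇒ minimal covering band is its complement: 360° − 258.350° = 101.650°.
Band runs from +131.712° eastward to -126.638°, crossing the antimeridian.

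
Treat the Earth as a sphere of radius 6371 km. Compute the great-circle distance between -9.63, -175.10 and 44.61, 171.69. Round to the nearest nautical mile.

3335 nmi

Δλ = 171.69 − -175.10 = 346.79°; wrapped into (−180°, 180°]: -13.21°.
Δφ = 44.61 − -9.63 = 54.24°.
a = sin²(Δφ/2) + cos φ₁ · cos φ₂ · sin²(Δλ/2) = 0.217090.
c = 2·atan2(√a, √(1−a)) = 0.96937 rad → d = 6371·c ≈ 6175.86 km ≈ 3334.70 nmi.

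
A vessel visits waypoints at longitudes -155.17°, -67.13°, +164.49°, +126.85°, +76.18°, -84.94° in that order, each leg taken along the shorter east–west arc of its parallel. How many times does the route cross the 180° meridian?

Leg 1: -155.17° → -67.13°, shortest Δλ = 88.04° (east) — does not cross 180°.
Leg 2: -67.13° → +164.49°, shortest Δλ = -128.38° (west) — crosses 180°.
Leg 3: +164.49° → +126.85°, shortest Δλ = -37.64° (west) — does not cross 180°.
Leg 4: +126.85° → +76.18°, shortest Δλ = -50.67° (west) — does not cross 180°.
Leg 5: +76.18° → -84.94°, shortest Δλ = -161.12° (west) — does not cross 180°.
Total crossings: 1.

1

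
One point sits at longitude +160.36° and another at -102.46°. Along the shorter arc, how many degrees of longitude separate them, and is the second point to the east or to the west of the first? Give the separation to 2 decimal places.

97.18° east

Raw difference: -102.46 − 160.36 = -262.82°.
Normalise into (−180°, 180°]: -262.82° + 360° = 97.18°.
Positive ⇒ the second point lies to the east; separation 97.18°.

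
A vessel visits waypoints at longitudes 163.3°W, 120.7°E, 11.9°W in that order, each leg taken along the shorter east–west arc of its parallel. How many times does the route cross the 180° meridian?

Leg 1: -163.3° → +120.7°, shortest Δλ = -76.0° (west) — crosses 180°.
Leg 2: +120.7° → -11.9°, shortest Δλ = -132.6° (west) — does not cross 180°.
Total crossings: 1.

1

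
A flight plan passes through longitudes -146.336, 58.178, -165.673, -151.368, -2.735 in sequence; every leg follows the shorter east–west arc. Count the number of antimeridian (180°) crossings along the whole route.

Leg 1: -146.336° → +58.178°, shortest Δλ = -155.486° (west) — crosses 180°.
Leg 2: +58.178° → -165.673°, shortest Δλ = 136.149° (east) — crosses 180°.
Leg 3: -165.673° → -151.368°, shortest Δλ = 14.305° (east) — does not cross 180°.
Leg 4: -151.368° → -2.735°, shortest Δλ = 148.633° (east) — does not cross 180°.
Total crossings: 2.

2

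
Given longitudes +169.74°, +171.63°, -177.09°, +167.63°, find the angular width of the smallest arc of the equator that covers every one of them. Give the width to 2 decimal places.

Sort the longitudes: -177.09°, +167.63°, +169.74°, +171.63°.
Eastward gaps between consecutive values (wrapping around): 344.72°, 2.11°, 1.89°, 11.28°.
Largest gap = 344.72° ⇒ minimal covering band is its complement: 360° − 344.72° = 15.28°.
Band runs from +167.63° eastward to -177.09°, crossing the antimeridian.

15.28°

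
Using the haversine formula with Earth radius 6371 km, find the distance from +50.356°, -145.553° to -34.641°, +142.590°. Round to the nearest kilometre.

11777 km

Δλ = 142.590 − -145.553 = 288.143°; wrapped into (−180°, 180°]: -71.857°.
Δφ = -34.641 − 50.356 = -84.997°.
a = sin²(Δφ/2) + cos φ₁ · cos φ₂ · sin²(Δλ/2) = 0.637127.
c = 2·atan2(√a, √(1−a)) = 1.84861 rad → d = 6371·c ≈ 11777.49 km.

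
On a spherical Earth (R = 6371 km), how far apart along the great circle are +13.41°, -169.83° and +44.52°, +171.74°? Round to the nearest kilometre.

Δλ = 171.74 − -169.83 = 341.57°; wrapped into (−180°, 180°]: -18.43°.
Δφ = 44.52 − 13.41 = 31.11°.
a = sin²(Δφ/2) + cos φ₁ · cos φ₂ · sin²(Δλ/2) = 0.089698.
c = 2·atan2(√a, √(1−a)) = 0.60833 rad → d = 6371·c ≈ 3875.66 km.

3876 km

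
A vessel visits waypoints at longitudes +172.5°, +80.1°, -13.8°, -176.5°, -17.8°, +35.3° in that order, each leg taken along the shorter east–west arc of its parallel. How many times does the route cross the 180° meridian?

0

Leg 1: +172.5° → +80.1°, shortest Δλ = -92.4° (west) — does not cross 180°.
Leg 2: +80.1° → -13.8°, shortest Δλ = -93.9° (west) — does not cross 180°.
Leg 3: -13.8° → -176.5°, shortest Δλ = -162.7° (west) — does not cross 180°.
Leg 4: -176.5° → -17.8°, shortest Δλ = 158.7° (east) — does not cross 180°.
Leg 5: -17.8° → +35.3°, shortest Δλ = 53.1° (east) — does not cross 180°.
Total crossings: 0.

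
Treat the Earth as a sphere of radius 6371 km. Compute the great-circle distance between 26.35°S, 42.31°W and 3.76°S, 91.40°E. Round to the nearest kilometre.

14018 km

Δλ = 91.40 − -42.31 = 133.71°.
Δφ = -3.76 − -26.35 = 22.59°.
a = sin²(Δφ/2) + cos φ₁ · cos φ₂ · sin²(Δλ/2) = 0.794386.
c = 2·atan2(√a, √(1−a)) = 2.20034 rad → d = 6371·c ≈ 14018.34 km.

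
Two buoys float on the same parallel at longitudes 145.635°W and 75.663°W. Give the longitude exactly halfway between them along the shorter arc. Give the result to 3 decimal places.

110.649°W

Signed shortest Δλ from -145.635° to -75.663° is +69.972°.
Midpoint longitude = -145.635° + (+69.972°)/2 = -145.635° + 34.986° = -110.649°.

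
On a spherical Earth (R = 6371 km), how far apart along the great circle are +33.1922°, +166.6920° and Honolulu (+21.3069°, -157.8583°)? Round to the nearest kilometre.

Δλ = -157.8583 − 166.6920 = -324.5503°; wrapped into (−180°, 180°]: 35.4497°.
Δφ = 21.3069 − 33.1922 = -11.8853°.
a = sin²(Δφ/2) + cos φ₁ · cos φ₂ · sin²(Δλ/2) = 0.082982.
c = 2·atan2(√a, √(1−a)) = 0.58441 rad → d = 6371·c ≈ 3723.29 km.

3723 km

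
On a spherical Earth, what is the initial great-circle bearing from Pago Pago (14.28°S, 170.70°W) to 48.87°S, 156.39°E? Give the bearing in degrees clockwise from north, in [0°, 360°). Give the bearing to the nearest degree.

Δλ = 156.39 − -170.70 = 327.09°; wrapped into (−180°, 180°]: -32.91°.
θ = atan2( sin Δλ · cos φ₂ , cos φ₁ · sin φ₂ − sin φ₁ · cos φ₂ · cos Δλ )
  = atan2(-0.35738, -0.59374) = -148.956° → normalised to [0°, 360°): 211.044°.

211°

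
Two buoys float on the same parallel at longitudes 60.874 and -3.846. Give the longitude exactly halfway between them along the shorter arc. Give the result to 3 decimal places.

Signed shortest Δλ from +60.874° to -3.846° is -64.720°.
Midpoint longitude = +60.874° + (-64.720°)/2 = +60.874° − 32.360° = +28.514°.

+28.514°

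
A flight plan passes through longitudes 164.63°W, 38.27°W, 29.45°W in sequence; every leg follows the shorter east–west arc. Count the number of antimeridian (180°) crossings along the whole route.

Leg 1: -164.63° → -38.27°, shortest Δλ = 126.36° (east) — does not cross 180°.
Leg 2: -38.27° → -29.45°, shortest Δλ = 8.82° (east) — does not cross 180°.
Total crossings: 0.

0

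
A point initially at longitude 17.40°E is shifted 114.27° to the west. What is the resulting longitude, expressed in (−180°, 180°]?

Start at +17.40°; shift −114.27° → -96.87°.
-96.87° already lies in (−180°, 180°].

96.87°W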